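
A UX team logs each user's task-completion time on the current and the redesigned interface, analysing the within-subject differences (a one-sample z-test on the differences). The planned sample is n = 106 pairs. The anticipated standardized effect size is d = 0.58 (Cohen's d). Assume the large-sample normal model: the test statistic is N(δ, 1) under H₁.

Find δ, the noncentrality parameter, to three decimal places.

δ = d·√n = 0.58 × √106 = 5.9715

δ ≈ 5.971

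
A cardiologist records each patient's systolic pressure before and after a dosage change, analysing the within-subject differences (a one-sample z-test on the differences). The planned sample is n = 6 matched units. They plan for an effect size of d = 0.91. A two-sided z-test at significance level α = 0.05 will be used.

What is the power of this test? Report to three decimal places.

Power ≈ 0.606

Noncentrality parameter: δ = d·√n = 0.91 × √6 = 2.2290
Two-sided α = 0.05 → critical value z_{0.025} = 1.960.
Power = Φ(δ − 1.960) + Φ(−δ − 1.960) = Φ(0.269) + Φ(-4.189) = 0.6061 + 0.0000 = 0.6061.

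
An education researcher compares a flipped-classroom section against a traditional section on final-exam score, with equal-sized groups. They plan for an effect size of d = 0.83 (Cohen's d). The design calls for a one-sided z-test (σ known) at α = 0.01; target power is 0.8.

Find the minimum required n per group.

For power 0.8 need Φ(δ − z_{0.01}) = 0.8, so δ = z_{0.01} + z_{0.20} = 2.326 + 0.842 = 3.168.
δ = d·√(n/2) ⇒ n = 2(δ/d)² = 2 × (3.168 / 0.83)² = 29.14.
Round up to the next whole unit.

n = 30 per group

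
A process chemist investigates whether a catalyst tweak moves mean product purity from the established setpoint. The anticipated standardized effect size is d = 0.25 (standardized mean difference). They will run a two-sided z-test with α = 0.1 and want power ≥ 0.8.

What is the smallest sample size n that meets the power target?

For power 0.8 need Φ(δ − z_{0.05}) = 0.8, so δ = z_{0.05} + z_{0.20} = 1.645 + 0.842 = 2.486.
(Ignoring the negligible lower-tail rejection probability gives the usual closed-form inversion.)
δ = d·√n ⇒ n = (δ/d)² = (2.486 / 0.25)² = 98.92.
Rounding up, n = 99.

n = 99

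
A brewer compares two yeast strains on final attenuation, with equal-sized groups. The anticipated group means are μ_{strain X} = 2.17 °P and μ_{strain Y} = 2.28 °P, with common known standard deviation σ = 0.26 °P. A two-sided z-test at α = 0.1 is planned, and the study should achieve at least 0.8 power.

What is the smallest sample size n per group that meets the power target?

Standardized effect: d = |μ_{strain X} − μ_{strain Y}| / σ = |2.17 − 2.28| / 0.26 = 0.4231
For power 0.8 need Φ(δ − z_{0.05}) = 0.8, so δ = z_{0.05} + z_{0.20} = 1.645 + 0.842 = 2.486.
(Ignoring the negligible lower-tail rejection probability gives the usual closed-form inversion.)
δ = d·√(n/2) ⇒ n = 2(δ/d)² = 2 × (2.486 / 0.4231)² = 69.08.
Round up to the next whole unit.

n = 70 per group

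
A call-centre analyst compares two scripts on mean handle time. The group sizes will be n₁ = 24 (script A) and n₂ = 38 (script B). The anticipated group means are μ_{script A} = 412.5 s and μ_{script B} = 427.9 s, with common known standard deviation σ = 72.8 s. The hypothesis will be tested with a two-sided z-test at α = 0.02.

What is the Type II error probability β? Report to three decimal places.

β ≈ 0.934

Standardized effect: d = |μ_{script A} − μ_{script B}| / σ = |412.5 − 427.9| / 72.8 = 0.2115
Noncentrality parameter: δ = d / √(1/n₁ + 1/n₂) = 0.2115 / √(1/24 + 1/38) = 0.8113
Two-sided α = 0.02 → critical value z_{0.01} = 2.326.
Power = Φ(δ − 2.326) + Φ(−δ − 2.326) = Φ(-1.515) + Φ(-3.138) = 0.0649 + 0.0009 = 0.0657.
Type II error: β = 1 − power = 1 − 0.0657 = 0.9343.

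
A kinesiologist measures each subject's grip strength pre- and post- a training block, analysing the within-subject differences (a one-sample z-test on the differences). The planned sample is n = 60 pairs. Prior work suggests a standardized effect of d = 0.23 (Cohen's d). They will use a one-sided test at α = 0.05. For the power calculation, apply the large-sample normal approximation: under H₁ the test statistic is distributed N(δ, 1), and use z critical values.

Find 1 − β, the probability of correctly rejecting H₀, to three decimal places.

Power ≈ 0.554

Noncentrality parameter: δ = d·√n = 0.23 × √60 = 1.7816
One-sided α = 0.05 → critical value z_{0.05} = 1.645.
Power = Φ(δ − 1.645) = Φ(0.137) = 0.5544.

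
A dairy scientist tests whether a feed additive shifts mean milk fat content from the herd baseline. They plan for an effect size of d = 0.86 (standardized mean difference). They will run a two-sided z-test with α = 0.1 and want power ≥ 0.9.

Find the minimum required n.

n = 12

Set Φ(δ − 1.645) = 0.9; then δ − 1.645 = Φ⁻¹(0.9) = 1.282, giving δ = 2.926.
(For δ > 0 the lower-tail rejection region contributes negligibly to power, so the one-term inversion is standard.)
δ = d·√n ⇒ n = (δ/d)² = (2.926 / 0.86)² = 11.58.
Rounding up, n = 12.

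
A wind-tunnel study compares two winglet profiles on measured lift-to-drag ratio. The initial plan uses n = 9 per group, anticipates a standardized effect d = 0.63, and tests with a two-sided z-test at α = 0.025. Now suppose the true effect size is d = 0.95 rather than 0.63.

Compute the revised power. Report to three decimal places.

With d = 0.95: δ = d·√(n/2) = 0.95 × √(9/2) = 2.0153. Critical value z_{0.0125} = 2.241.
Revised power = Φ(δ − 2.241) + Φ(−δ − 2.241) = Φ(-0.226) + Φ(-4.257) = 0.4105 + 0.0000 = 0.4106.

Power ≈ 0.411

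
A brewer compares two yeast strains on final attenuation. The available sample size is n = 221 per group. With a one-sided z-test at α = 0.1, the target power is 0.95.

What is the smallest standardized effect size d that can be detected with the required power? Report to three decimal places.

d ≈ 0.278

Need Φ(δ − 1.282) = 0.95, so δ = 1.282 + 1.645 = 2.926.
δ = d·√(n/2) ⇒ d = δ/√(n/2) = 2.926/√(221/2) = 0.2784.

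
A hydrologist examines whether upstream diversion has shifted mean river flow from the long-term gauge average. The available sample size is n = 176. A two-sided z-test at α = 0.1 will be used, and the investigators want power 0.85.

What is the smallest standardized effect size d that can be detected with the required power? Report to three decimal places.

d ≈ 0.202

Required noncentrality: δ = z_{0.05} + z_{0.15} = 1.645 + 1.036 = 2.681.
(The second rejection-region term Φ(−δ − z_{α/2}) is negligible and dropped.)
δ = d·√n ⇒ d = δ/√n = 2.681/√176 = 0.2021.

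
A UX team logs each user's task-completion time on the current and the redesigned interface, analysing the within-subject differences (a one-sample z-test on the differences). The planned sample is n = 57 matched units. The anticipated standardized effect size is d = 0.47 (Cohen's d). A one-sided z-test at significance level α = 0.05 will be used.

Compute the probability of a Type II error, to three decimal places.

Noncentrality parameter: δ = d·√n = 0.47 × √57 = 3.5484
Critical value for a one-sided test at α = 0.05: z_α = 1.645.
Power = Φ(δ − 1.645) = Φ(1.904) = 0.9715.
Type II error: β = 1 − power = 1 − 0.9715 = 0.0285.

β ≈ 0.028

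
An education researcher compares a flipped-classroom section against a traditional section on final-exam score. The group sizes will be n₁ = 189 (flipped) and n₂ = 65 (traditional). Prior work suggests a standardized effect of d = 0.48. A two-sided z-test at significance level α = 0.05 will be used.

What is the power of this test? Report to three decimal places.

Noncentrality parameter: δ = d / √(1/n₁ + 1/n₂) = 0.48 / √(1/189 + 1/65) = 3.3382
Critical value for a two-sided test at α = 0.05: z_{α/2} = 1.960.
Power = Φ(δ − 1.960) + Φ(−δ − 1.960) = Φ(1.378) + Φ(-5.298) = 0.9159 + 0.0000 = 0.9159.

Power ≈ 0.916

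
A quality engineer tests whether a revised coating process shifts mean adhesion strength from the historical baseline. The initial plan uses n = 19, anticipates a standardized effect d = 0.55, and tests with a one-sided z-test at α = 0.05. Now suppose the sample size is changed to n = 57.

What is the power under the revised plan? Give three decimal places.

With n = 57: δ = d·√n = 0.55 × √57 = 4.1524. Critical value z_{0.05} = 1.645.
Revised power = P(Z > 1.645 − δ) = Φ(2.508) = 0.9939.

Power ≈ 0.994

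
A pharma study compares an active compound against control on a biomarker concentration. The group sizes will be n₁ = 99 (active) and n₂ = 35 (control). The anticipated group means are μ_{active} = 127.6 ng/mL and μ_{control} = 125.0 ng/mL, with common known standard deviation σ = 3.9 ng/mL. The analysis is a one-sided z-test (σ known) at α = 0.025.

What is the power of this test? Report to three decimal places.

Standardized effect: d = |μ_{active} − μ_{control}| / σ = |127.6 − 125.0| / 3.9 = 0.6667
Noncentrality parameter: δ = d / √(1/n₁ + 1/n₂) = 0.6667 / √(1/99 + 1/35) = 3.3901
Critical value for a one-sided test at α = 0.025: z_α = 1.960.
Power = P(Z > 1.960 − δ) = Φ(1.430) = 0.9237.

Power ≈ 0.924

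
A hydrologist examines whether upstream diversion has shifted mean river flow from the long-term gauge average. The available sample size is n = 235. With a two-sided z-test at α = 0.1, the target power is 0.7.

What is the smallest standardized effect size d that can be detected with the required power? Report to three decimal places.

Required noncentrality: δ = z_{0.05} + z_{0.30} = 1.645 + 0.524 = 2.169.
(Lower-tail contribution to power is negligible for δ > 0.)
δ = d·√n ⇒ d = δ/√n = 2.169/√235 = 0.1415.

d ≈ 0.142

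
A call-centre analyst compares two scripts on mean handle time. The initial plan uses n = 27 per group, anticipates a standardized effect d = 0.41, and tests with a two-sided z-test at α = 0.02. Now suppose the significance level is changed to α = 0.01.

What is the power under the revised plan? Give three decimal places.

δ = d·√(n/2) = 0.41 × √(27/2) = 1.5064 (unchanged). New critical value: z_{0.005} = 2.576.
Revised power = Φ(δ − 2.576) + Φ(−δ − 2.576) = Φ(-1.069) + Φ(-4.082) = 0.1424 + 0.0000 = 0.1425.

Power ≈ 0.142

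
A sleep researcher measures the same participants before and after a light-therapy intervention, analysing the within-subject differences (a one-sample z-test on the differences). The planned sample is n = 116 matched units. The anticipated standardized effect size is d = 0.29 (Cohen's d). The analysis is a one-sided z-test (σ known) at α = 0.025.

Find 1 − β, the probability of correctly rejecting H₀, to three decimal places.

Power ≈ 0.878

Noncentrality parameter: δ = d·√n = 0.29 × √116 = 3.1234
One-sided α = 0.025 → critical value z_{0.025} = 1.960.
Power = Φ(δ − 1.960) = Φ(1.163) = 0.8777.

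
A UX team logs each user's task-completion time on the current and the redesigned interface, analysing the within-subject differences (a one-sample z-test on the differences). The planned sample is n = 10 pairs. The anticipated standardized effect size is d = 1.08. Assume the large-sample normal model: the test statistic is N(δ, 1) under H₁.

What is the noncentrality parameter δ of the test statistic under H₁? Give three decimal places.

δ = d·√n = 1.08 × √10 = 3.4153

δ ≈ 3.415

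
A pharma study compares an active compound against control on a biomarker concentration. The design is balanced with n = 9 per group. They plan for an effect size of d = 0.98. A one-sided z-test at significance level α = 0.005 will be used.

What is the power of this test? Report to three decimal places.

Noncentrality parameter: δ = d·√(n/2) = 0.98 × √(9/2) = 2.0789
Critical value for a one-sided test at α = 0.005: z_α = 2.576.
Power = Φ(δ − 2.576) = Φ(-0.497) = 0.3096.

Power ≈ 0.310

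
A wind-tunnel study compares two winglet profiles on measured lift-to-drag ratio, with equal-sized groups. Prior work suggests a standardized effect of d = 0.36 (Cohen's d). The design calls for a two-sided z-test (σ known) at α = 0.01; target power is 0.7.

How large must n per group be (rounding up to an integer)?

Set Φ(δ − 2.576) = 0.7; then δ − 2.576 = Φ⁻¹(0.7) = 0.524, giving δ = 3.100.
(The Φ(−δ − z_{α/2}) term is vanishingly small for δ > 0 and is dropped in the standard sample-size formula.)
δ = d·√(n/2) ⇒ n = 2(δ/d)² = 2 × (3.100 / 0.36)² = 148.32.
Round up to the next whole unit.

n = 149 per group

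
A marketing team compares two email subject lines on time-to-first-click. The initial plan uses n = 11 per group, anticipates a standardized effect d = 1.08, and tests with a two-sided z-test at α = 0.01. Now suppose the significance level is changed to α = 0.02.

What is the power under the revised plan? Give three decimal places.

δ = d·√(n/2) = 1.08 × √(11/2) = 2.5328 (unchanged). New critical value: z_{0.01} = 2.326.
Revised power = Φ(δ − 2.326) + Φ(−δ − 2.326) = Φ(0.206) + Φ(-4.859) = 0.5818 + 0.0000 = 0.5818.

Power ≈ 0.582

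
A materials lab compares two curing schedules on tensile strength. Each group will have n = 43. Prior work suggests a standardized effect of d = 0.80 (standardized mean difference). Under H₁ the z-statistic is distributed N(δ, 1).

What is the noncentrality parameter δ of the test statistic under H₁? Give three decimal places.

δ ≈ 3.709

The noncentrality parameter scales effect size by the design's sample-size factor: δ = d·√(n/2) = 0.80 × √(43/2) = 3.7094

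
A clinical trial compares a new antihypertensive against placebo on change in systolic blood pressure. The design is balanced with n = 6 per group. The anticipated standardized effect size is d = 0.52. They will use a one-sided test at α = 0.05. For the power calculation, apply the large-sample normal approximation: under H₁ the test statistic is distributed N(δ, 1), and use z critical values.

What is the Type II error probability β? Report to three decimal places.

Noncentrality parameter: δ = d·√(n/2) = 0.52 × √(6/2) = 0.9007
One-sided α = 0.05 → critical value z_{0.05} = 1.645.
Power = P(Z > 1.645 − δ) = Φ(-0.744) = 0.2284.
Type II error: β = 1 − power = 1 − 0.2284 = 0.7716.

β ≈ 0.772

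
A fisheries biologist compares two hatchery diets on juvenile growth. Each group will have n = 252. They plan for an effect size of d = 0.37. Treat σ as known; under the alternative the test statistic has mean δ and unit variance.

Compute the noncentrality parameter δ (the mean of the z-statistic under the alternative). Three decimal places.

δ = d·√(n/2) = 0.37 × √(252/2) = 4.1532

δ ≈ 4.153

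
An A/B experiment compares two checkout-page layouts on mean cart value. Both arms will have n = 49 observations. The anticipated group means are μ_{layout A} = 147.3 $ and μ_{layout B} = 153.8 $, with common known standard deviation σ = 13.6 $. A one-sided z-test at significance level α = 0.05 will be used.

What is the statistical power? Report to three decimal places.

Standardized effect: d = |μ_{layout A} − μ_{layout B}| / σ = |147.3 − 153.8| / 13.6 = 0.4779
Noncentrality parameter: λ = d·√(n/2) = 0.4779 × √(49/2) = 2.3657
One-sided α = 0.05 → critical value z_{0.05} = 1.645.
Power = Φ(λ − 1.645) = Φ(0.721) = 0.7645.

Power ≈ 0.764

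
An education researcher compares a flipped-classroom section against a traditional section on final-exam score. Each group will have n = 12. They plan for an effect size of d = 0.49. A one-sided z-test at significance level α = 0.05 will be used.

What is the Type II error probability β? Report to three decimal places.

β ≈ 0.672

Noncentrality parameter: δ = d·√(n/2) = 0.49 × √(12/2) = 1.2002
Critical value for a one-sided test at α = 0.05: z_α = 1.645.
Power = Φ(δ − 1.645) = Φ(-0.445) = 0.3283.
Type II error: β = 1 − power = 1 − 0.3283 = 0.6717.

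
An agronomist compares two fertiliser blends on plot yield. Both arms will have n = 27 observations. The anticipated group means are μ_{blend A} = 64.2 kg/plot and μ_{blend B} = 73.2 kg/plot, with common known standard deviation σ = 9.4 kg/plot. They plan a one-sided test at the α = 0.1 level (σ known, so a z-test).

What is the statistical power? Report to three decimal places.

Standardized effect: d = |μ_{blend A} − μ_{blend B}| / σ = |64.2 − 73.2| / 9.4 = 0.9574
Noncentrality parameter: δ = d·√(n/2) = 0.9574 × √(27/2) = 3.5179
One-sided α = 0.1 → critical value z_{0.1} = 1.282.
Power = P(Z > 1.282 − δ) = Φ(2.236) = 0.9873.

Power ≈ 0.987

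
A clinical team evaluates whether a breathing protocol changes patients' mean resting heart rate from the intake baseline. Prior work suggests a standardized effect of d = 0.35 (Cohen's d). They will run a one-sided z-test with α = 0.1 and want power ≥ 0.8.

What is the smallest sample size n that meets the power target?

n = 37

For power 0.8 need Φ(δ − z_{0.1}) = 0.8, so δ = z_{0.1} + z_{0.20} = 1.282 + 0.842 = 2.123.
δ = d·√n ⇒ n = (δ/d)² = (2.123 / 0.35)² = 36.80.
Rounding up, n = 37.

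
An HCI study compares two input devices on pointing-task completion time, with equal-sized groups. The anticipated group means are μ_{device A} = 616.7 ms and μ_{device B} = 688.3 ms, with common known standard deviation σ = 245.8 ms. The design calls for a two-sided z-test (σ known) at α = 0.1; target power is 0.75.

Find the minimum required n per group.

n = 127 per group

Standardized effect: d = |μ_{device A} − μ_{device B}| / σ = |616.7 − 688.3| / 245.8 = 0.2913
Set Φ(δ − 1.645) = 0.75; then δ − 1.645 = Φ⁻¹(0.75) = 0.674, giving δ = 2.319.
(The Φ(−δ − z_{α/2}) term is vanishingly small for δ > 0 and is dropped in the standard sample-size formula.)
δ = d·√(n/2) ⇒ n = 2(δ/d)² = 2 × (2.319 / 0.2913)² = 126.79.
Rounding up, n = 127 per group.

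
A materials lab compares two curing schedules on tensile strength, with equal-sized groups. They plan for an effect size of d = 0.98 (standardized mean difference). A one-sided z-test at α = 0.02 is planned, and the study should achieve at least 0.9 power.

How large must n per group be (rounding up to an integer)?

n = 24 per group

For power 0.9 need Φ(δ − z_{0.02}) = 0.9, so δ = z_{0.02} + z_{0.10} = 2.054 + 1.282 = 3.335.
δ = d·√(n/2) ⇒ n = 2(δ/d)² = 2 × (3.335 / 0.98)² = 23.17.
Rounding up, n = 24 per group.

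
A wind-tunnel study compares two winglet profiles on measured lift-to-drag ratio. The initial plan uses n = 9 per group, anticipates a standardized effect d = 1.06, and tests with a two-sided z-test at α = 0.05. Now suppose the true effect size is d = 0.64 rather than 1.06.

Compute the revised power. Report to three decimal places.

With d = 0.64: δ = d·√(n/2) = 0.64 × √(9/2) = 1.3576. Critical value z_{0.025} = 1.960.
Revised power = Φ(δ − 1.960) + Φ(−δ − 1.960) = Φ(-0.602) + Φ(-3.318) = 0.2735 + 0.0005 = 0.2739.

Power ≈ 0.274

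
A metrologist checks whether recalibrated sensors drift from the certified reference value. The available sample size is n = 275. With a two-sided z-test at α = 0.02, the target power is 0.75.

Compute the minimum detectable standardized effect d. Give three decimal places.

Required noncentrality: δ = z_{0.01} + z_{0.25} = 2.326 + 0.674 = 3.001.
(The second rejection-region term Φ(−δ − z_{α/2}) is negligible and dropped.)
δ = d·√n ⇒ d = δ/√n = 3.001/√275 = 0.1810.

d ≈ 0.181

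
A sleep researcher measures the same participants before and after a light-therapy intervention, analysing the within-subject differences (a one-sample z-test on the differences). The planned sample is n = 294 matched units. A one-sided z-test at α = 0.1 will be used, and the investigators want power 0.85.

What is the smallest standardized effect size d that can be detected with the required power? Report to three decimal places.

Required noncentrality: δ = z_{0.1} + z_{0.15} = 1.282 + 1.036 = 2.318.
δ = d·√n ⇒ d = δ/√n = 2.318/√294 = 0.1352.

d ≈ 0.135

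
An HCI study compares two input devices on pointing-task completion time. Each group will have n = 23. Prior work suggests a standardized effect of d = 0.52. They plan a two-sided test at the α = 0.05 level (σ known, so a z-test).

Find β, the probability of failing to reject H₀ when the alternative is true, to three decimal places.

β ≈ 0.578

Noncentrality parameter: δ = d·√(n/2) = 0.52 × √(23/2) = 1.7634
Critical value for a two-sided test at α = 0.05: z_{α/2} = 1.960.
Power = Φ(δ − 1.960) + Φ(−δ − 1.960) = Φ(-0.197) + Φ(-3.723) = 0.4221 + 0.0001 = 0.4222.
Type II error: β = 1 − power = 1 − 0.4222 = 0.5778.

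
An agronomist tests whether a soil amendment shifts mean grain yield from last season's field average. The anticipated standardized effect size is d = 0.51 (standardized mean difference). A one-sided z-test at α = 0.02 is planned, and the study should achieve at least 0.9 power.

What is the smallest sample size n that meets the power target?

n = 43

Set Φ(δ − 2.054) = 0.9; then δ − 2.054 = Φ⁻¹(0.9) = 1.282, giving δ = 3.335.
δ = d·√n ⇒ n = (δ/d)² = (3.335 / 0.51)² = 42.77.
Rounding up, n = 43.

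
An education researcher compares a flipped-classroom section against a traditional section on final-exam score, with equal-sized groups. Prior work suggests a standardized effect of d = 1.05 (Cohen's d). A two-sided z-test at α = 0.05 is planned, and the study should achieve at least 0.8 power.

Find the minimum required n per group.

n = 15 per group

Set Φ(δ − 1.960) = 0.8; then δ − 1.960 = Φ⁻¹(0.8) = 0.842, giving δ = 2.802.
(Ignoring the negligible lower-tail rejection probability gives the usual closed-form inversion.)
δ = d·√(n/2) ⇒ n = 2(δ/d)² = 2 × (2.802 / 1.05)² = 14.24.
Round up to the next whole unit.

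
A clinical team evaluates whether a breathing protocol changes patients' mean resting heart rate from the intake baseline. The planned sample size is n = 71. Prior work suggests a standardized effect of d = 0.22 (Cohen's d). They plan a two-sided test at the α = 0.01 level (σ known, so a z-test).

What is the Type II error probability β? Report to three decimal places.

β ≈ 0.765

Noncentrality parameter: δ = d·√n = 0.22 × √71 = 1.8538
Critical value for a two-sided test at α = 0.01: z_{α/2} = 2.576.
Power = Φ(δ − 2.576) + Φ(−δ − 2.576) = Φ(-0.722) + Φ(-4.430) = 0.2351 + 0.0000 = 0.2351.
Type II error: β = 1 − power = 1 − 0.2351 = 0.7649.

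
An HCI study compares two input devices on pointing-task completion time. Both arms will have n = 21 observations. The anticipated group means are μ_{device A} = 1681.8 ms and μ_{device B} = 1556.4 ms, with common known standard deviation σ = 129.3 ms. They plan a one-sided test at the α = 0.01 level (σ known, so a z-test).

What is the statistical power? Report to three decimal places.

Standardized effect: d = |μ_{device A} − μ_{device B}| / σ = |1681.8 − 1556.4| / 129.3 = 0.9698
Noncentrality parameter: δ = d·√(n/2) = 0.9698 × √(21/2) = 3.1426
One-sided α = 0.01 → critical value z_{0.01} = 2.326.
Power = Φ(δ − 2.326) = Φ(0.816) = 0.7928.

Power ≈ 0.793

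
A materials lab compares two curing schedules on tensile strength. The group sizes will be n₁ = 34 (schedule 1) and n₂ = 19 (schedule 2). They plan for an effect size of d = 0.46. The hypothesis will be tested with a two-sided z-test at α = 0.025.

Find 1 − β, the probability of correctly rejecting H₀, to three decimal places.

Noncentrality parameter: λ = d / √(1/n₁ + 1/n₂) = 0.46 / √(1/34 + 1/19) = 1.6060
Two-sided α = 0.025 → critical value z_{0.0125} = 2.241.
Power = Φ(λ − 2.241) + Φ(−λ − 2.241) = Φ(-0.635) + Φ(-3.847) = 0.2626 + 0.0001 = 0.2626.

Power ≈ 0.263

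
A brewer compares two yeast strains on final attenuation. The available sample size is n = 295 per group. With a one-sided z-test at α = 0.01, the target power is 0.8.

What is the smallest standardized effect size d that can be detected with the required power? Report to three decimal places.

Need Φ(δ − 2.326) = 0.8, so δ = 2.326 + 0.842 = 3.168.
δ = d·√(n/2) ⇒ d = δ/√(n/2) = 3.168/√(295/2) = 0.2608.

d ≈ 0.261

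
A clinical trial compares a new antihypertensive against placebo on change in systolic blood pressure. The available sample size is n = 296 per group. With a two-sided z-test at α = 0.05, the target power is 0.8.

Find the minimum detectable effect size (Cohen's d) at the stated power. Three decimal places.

d ≈ 0.230

Need Φ(δ − 1.960) = 0.8, so δ = 1.960 + 0.842 = 2.802.
(The second rejection-region term Φ(−δ − z_{α/2}) is negligible and dropped.)
δ = d·√(n/2) ⇒ d = δ/√(n/2) = 2.802/√(296/2) = 0.2303.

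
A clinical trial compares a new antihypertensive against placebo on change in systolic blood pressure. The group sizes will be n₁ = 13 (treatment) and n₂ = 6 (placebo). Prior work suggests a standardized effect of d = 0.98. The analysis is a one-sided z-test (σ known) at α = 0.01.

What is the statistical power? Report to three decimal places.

Noncentrality parameter: δ = d / √(1/n₁ + 1/n₂) = 0.98 / √(1/13 + 1/6) = 1.9856
One-sided α = 0.01 → critical value z_{0.01} = 2.326.
Power = Φ(δ − 2.326) = Φ(-0.341) = 0.3667.

Power ≈ 0.367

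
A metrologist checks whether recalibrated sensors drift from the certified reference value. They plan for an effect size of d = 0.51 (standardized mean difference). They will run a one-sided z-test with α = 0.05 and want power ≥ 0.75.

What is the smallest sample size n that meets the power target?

Set Φ(δ − 1.645) = 0.75; then δ − 1.645 = Φ⁻¹(0.75) = 0.674, giving δ = 2.319.
δ = d·√n ⇒ n = (δ/d)² = (2.319 / 0.51)² = 20.68.
Round up to the next whole unit.

n = 21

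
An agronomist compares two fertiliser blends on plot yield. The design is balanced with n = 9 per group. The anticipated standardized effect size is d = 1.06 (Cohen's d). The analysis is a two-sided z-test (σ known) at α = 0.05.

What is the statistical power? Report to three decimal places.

Power ≈ 0.614

Noncentrality parameter: δ = d·√(n/2) = 1.06 × √(9/2) = 2.2486
Critical value for a two-sided test at α = 0.05: z_{α/2} = 1.960.
Power = Φ(δ − 1.960) + Φ(−δ − 1.960) = Φ(0.289) + Φ(-4.209) = 0.6136 + 0.0000 = 0.6136.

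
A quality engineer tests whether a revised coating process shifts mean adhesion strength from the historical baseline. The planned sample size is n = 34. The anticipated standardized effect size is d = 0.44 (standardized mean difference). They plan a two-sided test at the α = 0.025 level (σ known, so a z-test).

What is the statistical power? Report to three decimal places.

Power ≈ 0.627

Noncentrality parameter: δ = d·√n = 0.44 × √34 = 2.5656
Critical value for a two-sided test at α = 0.025: z_{α/2} = 2.241.
Power = Φ(δ − 2.241) + Φ(−δ − 2.241) = Φ(0.324) + Φ(-4.807) = 0.6271 + 0.0000 = 0.6271.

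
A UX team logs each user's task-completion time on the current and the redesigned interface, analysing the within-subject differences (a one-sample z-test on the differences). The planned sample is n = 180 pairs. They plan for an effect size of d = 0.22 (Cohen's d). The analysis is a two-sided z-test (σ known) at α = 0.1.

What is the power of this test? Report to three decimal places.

Noncentrality parameter: δ = d·√n = 0.22 × √180 = 2.9516
Critical value for a two-sided test at α = 0.1: z_{α/2} = 1.645.
Power = Φ(δ − 1.645) + Φ(−δ − 1.645) = Φ(1.307) + Φ(-4.596) = 0.9044 + 0.0000 = 0.9044.

Power ≈ 0.904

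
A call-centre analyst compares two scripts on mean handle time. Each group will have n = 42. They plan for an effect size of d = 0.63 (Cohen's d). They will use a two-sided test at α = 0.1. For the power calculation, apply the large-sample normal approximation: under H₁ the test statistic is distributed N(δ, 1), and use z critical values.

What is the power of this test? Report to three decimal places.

Noncentrality parameter: δ = d·√(n/2) = 0.63 × √(42/2) = 2.8870
Critical value for a two-sided test at α = 0.1: z_{α/2} = 1.645.
Power = Φ(δ − 1.645) + Φ(−δ − 1.645) = Φ(1.242) + Φ(-4.532) = 0.8929 + 0.0000 = 0.8929.

Power ≈ 0.893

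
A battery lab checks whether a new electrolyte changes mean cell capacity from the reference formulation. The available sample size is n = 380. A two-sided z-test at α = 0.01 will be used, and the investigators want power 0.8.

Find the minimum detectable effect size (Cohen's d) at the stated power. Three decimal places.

Required noncentrality: δ = z_{0.005} + z_{0.20} = 2.576 + 0.842 = 3.417.
(Lower-tail contribution to power is negligible for δ > 0.)
δ = d·√n ⇒ d = δ/√n = 3.417/√380 = 0.1753.

d ≈ 0.175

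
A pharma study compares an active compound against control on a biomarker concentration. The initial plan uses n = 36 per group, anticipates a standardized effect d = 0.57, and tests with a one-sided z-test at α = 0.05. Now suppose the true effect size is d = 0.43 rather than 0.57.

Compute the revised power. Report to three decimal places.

With d = 0.43: δ = d·√(n/2) = 0.43 × √(36/2) = 1.8243. Critical value z_{0.05} = 1.645.
Revised power = Φ(δ − 1.645) = Φ(0.179) = 0.5712.

Power ≈ 0.571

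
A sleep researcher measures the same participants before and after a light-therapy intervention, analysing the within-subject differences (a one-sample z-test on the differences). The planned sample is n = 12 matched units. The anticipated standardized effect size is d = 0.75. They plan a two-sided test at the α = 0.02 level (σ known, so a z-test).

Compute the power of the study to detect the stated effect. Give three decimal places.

Power ≈ 0.607

Noncentrality parameter: δ = d·√n = 0.75 × √12 = 2.5981
Critical value for a two-sided test at α = 0.02: z_{α/2} = 2.326.
Power = Φ(δ − 2.326) + Φ(−δ − 2.326) = Φ(0.272) + Φ(-4.924) = 0.6071 + 0.0000 = 0.6071.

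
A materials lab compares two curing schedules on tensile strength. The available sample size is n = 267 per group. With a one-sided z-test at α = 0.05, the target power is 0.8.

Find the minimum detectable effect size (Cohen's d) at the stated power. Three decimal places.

d ≈ 0.215

Need Φ(δ − 1.645) = 0.8, so δ = 1.645 + 0.842 = 2.486.
δ = d·√(n/2) ⇒ d = δ/√(n/2) = 2.486/√(267/2) = 0.2152.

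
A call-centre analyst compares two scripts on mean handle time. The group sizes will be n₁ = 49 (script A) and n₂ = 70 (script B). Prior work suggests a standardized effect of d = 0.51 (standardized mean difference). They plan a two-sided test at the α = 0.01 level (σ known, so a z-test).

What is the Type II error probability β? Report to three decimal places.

Noncentrality parameter: δ = d / √(1/n₁ + 1/n₂) = 0.51 / √(1/49 + 1/70) = 2.7381
Two-sided α = 0.01 → critical value z_{0.005} = 2.576.
Power = Φ(δ − 2.576) + Φ(−δ − 2.576) = Φ(0.162) + Φ(-5.314) = 0.5644 + 0.0000 = 0.5644.
Type II error: β = 1 − power = 1 − 0.5644 = 0.4356.

β ≈ 0.436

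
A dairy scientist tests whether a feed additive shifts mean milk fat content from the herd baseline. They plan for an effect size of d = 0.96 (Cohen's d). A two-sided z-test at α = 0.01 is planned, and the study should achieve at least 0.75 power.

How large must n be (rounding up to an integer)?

n = 12

Set Φ(δ − 2.576) = 0.75; then δ − 2.576 = Φ⁻¹(0.75) = 0.674, giving δ = 3.250.
(For δ > 0 the lower-tail rejection region contributes negligibly to power, so the one-term inversion is standard.)
δ = d·√n ⇒ n = (δ/d)² = (3.250 / 0.96)² = 11.46.
Round up to the next whole unit.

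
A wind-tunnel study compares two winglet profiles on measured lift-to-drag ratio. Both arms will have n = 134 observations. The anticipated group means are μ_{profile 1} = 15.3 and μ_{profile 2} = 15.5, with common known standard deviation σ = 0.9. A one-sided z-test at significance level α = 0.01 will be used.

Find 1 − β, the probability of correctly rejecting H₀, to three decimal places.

Power ≈ 0.306

Standardized effect: d = |μ_{profile 1} − μ_{profile 2}| / σ = |15.3 − 15.5| / 0.9 = 0.2222
Noncentrality parameter: δ = d·√(n/2) = 0.2222 × √(134/2) = 1.8190
One-sided α = 0.01 → critical value z_{0.01} = 2.326.
Power = Φ(δ − 2.326) = Φ(-0.507) = 0.3059.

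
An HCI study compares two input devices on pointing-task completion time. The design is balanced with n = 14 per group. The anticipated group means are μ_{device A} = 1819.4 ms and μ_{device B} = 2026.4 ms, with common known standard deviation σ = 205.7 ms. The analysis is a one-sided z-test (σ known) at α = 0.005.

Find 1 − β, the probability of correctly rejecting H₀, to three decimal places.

Power ≈ 0.535

Standardized effect: d = |μ_{device A} − μ_{device B}| / σ = |1819.4 − 2026.4| / 205.7 = 1.0063
Noncentrality parameter: δ = d·√(n/2) = 1.0063 × √(14/2) = 2.6625
One-sided α = 0.005 → critical value z_{0.005} = 2.576.
Power = P(Z > 2.576 − δ) = Φ(0.087) = 0.5345.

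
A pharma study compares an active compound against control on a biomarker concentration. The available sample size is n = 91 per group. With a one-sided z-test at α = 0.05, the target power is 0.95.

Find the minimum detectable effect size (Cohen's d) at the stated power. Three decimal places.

d ≈ 0.488

Required noncentrality: δ = z_{0.05} + z_{0.05} = 1.645 + 1.645 = 3.290.
δ = d·√(n/2) ⇒ d = δ/√(n/2) = 3.290/√(91/2) = 0.4877.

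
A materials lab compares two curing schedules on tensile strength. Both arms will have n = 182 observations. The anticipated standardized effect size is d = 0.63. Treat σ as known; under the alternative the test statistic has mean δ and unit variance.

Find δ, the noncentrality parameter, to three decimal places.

δ ≈ 6.010

The noncentrality parameter scales effect size by the design's sample-size factor: δ = d·√(n/2) = 0.63 × √(182/2) = 6.0098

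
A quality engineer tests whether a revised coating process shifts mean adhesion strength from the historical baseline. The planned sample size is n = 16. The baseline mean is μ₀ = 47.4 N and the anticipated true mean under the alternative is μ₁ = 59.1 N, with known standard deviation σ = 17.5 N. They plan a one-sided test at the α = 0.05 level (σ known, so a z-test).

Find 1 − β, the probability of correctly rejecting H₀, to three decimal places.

Power ≈ 0.848

Standardized effect: d = |μ₁ − μ₀| / σ = |59.1 − 47.4| / 17.5 = 0.6686
Noncentrality parameter: δ = d·√n = 0.6686 × √16 = 2.6743
Critical value for a one-sided test at α = 0.05: z_α = 1.645.
Power = P(Z > 1.645 − δ) = Φ(1.029) = 0.8484.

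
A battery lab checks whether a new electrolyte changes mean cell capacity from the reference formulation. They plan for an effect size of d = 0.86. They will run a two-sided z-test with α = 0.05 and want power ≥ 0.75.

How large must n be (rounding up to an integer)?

n = 10

Set Φ(δ − 1.960) = 0.75; then δ − 1.960 = Φ⁻¹(0.75) = 0.674, giving δ = 2.634.
(For δ > 0 the lower-tail rejection region contributes negligibly to power, so the one-term inversion is standard.)
δ = d·√n ⇒ n = (δ/d)² = (2.634 / 0.86)² = 9.38.
Round up to the next whole unit.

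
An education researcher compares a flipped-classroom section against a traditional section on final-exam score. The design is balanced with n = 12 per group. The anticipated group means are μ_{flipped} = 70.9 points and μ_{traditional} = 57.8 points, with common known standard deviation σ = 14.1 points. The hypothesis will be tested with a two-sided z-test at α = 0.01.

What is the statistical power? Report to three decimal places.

Power ≈ 0.382

Standardized effect: d = |μ_{flipped} − μ_{traditional}| / σ = |70.9 − 57.8| / 14.1 = 0.9291
Noncentrality parameter: δ = d·√(n/2) = 0.9291 × √(12/2) = 2.2758
Critical value for a two-sided test at α = 0.01: z_{α/2} = 2.576.
Power = Φ(δ − 2.576) + Φ(−δ − 2.576) = Φ(-0.300) + Φ(-4.852) = 0.3821 + 0.0000 = 0.3821.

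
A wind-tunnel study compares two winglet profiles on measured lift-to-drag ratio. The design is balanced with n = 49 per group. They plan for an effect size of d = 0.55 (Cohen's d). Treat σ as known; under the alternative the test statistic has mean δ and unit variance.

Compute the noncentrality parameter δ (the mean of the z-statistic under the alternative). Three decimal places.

The noncentrality parameter scales effect size by the design's sample-size factor: δ = d·√(n/2) = 0.55 × √(49/2) = 2.7224

δ ≈ 2.722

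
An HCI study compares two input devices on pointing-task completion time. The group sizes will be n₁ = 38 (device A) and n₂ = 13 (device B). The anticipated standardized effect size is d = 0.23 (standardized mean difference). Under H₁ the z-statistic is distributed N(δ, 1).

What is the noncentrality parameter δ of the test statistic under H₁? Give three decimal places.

δ = d / √(1/n₁ + 1/n₂) = 0.23 / √(1/38 + 1/13) = 0.7158

δ ≈ 0.716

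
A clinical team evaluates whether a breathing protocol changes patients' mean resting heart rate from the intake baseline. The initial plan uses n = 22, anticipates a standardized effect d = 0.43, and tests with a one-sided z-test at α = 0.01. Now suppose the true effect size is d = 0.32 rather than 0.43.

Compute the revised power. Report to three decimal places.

With d = 0.32: δ = d·√n = 0.32 × √22 = 1.5009. Critical value z_{0.01} = 2.326.
Revised power = P(Z > 2.326 − δ) = Φ(-0.825) = 0.2046.

Power ≈ 0.205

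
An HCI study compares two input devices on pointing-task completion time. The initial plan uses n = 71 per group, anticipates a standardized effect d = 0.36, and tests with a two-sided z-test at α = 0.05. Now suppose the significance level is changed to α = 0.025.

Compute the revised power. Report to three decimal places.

δ = d·√(n/2) = 0.36 × √(71/2) = 2.1449 (unchanged). New critical value: z_{0.0125} = 2.241.
Revised power = Φ(δ − 2.241) + Φ(−δ − 2.241) = Φ(-0.096) + Φ(-4.386) = 0.4616 + 0.0000 = 0.4616.

Power ≈ 0.462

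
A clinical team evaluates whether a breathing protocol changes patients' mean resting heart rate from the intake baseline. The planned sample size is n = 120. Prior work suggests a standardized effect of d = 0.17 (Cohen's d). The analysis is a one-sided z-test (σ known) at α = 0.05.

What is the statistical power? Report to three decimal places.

Noncentrality parameter: λ = d·√n = 0.17 × √120 = 1.8623
Critical value for a one-sided test at α = 0.05: z_α = 1.645.
Power = Φ(λ − 1.645) = Φ(0.217) = 0.5861.

Power ≈ 0.586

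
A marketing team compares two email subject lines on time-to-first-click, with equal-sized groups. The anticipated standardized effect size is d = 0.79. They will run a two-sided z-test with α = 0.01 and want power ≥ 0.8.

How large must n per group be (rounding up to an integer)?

n = 38 per group

Set Φ(δ − 2.576) = 0.8; then δ − 2.576 = Φ⁻¹(0.8) = 0.842, giving δ = 3.417.
(Ignoring the negligible lower-tail rejection probability gives the usual closed-form inversion.)
δ = d·√(n/2) ⇒ n = 2(δ/d)² = 2 × (3.417 / 0.79)² = 37.43.
Round up to the next whole unit.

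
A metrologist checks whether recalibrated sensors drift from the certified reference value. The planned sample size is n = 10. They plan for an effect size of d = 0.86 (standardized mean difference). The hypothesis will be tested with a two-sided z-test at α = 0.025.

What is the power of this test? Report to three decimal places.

Power ≈ 0.684

Noncentrality parameter: δ = d·√n = 0.86 × √10 = 2.7196
Two-sided α = 0.025 → critical value z_{0.0125} = 2.241.
Power = Φ(δ − 2.241) + Φ(−δ − 2.241) = Φ(0.478) + Φ(-4.961) = 0.6837 + 0.0000 = 0.6837.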